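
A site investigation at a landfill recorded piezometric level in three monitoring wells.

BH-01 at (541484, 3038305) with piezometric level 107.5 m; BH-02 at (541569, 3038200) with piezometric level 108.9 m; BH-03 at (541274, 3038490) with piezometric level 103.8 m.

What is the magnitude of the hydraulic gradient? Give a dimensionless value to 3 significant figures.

0.0207

Differences from BH-01: to BH-02 (Δx, Δy, Δh) = (85, -105, +1.4); to BH-03 = (-210, 185, -3.7).
Determinant of the coordinate differences = 85·185 − (-210)·(-105) = -6325.
∂h/∂x = [(+1.4)·185 − (-3.7)·(-105)] / -6325 = +0.02047
∂h/∂y = [85·(-3.7) − (-210)·(+1.4)] / -6325 = +0.003241
|∇h| = √(0.02047² + 0.003241²) = 0.02072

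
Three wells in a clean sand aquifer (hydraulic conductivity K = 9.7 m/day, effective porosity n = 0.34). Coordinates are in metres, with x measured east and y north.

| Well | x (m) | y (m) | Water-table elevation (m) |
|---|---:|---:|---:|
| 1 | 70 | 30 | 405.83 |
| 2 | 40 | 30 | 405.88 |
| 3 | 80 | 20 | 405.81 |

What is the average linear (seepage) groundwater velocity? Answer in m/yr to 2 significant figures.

With h = a·x + b·y + c and 1 as origin, the differences give:
  (-30)·a + 0·b = +0.05
  10·a + (-10)·b = -0.02
Eliminate b (×(-10) and ×0, subtract): 300·a = -0.500 → a = ∂h/∂x = -0.001667
Back-substitute: b = ∂h/∂y = +0.0003333.
|∇h| = √(-0.001667² + 0.0003333²) = 0.0017
Seepage velocity v = K·i/n = 9.7 × 0.0017 / 0.34 = 0.0485 m/day = 17.71 m/yr.

18 m/yr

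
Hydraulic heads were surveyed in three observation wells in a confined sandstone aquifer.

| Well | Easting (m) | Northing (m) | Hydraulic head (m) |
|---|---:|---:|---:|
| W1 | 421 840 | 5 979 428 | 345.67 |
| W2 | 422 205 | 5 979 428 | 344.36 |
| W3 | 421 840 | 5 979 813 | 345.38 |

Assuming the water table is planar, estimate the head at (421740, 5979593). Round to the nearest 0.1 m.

345.9 m

∂h/∂x = (344.36 − 345.67) / (422205 − 421840) = -0.003589
∂h/∂y = (345.38 − 345.67) / (5979813 − 5979428) = -0.0007532
h(421740, 5979593) = 345.67 + (-0.003589)·(-100) + (-0.0007532)·(165) = 345.67 +0.359 -0.124 = 345.905 m.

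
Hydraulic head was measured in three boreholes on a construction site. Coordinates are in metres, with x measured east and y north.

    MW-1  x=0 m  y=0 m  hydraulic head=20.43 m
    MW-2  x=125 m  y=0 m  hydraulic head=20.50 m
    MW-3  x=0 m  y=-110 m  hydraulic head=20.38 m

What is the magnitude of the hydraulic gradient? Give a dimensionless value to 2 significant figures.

0.00072

∂h/∂x = (20.50 − 20.43) / (125 − 0) = +0.0005600
∂h/∂y = (20.38 − 20.43) / (-110 − 0) = +0.0004545
|∇h| = √(0.0005600² + 0.0004545²) = 0.0007212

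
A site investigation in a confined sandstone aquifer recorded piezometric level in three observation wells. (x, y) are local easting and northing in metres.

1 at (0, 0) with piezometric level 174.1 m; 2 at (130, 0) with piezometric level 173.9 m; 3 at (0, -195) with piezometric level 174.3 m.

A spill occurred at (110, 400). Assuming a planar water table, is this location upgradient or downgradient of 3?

downgradient

∂h/∂x = (173.9 − 174.1) / (130 − 0) = -0.001538
∂h/∂y = (174.3 − 174.1) / (-195 − 0) = -0.001026
Head at (110, 400) = 174.1 + (-0.001538)·(110) + (-0.001026)·(400) = 173.52 m.
That is lower than the 174.3 m at 3, so the point is downgradient.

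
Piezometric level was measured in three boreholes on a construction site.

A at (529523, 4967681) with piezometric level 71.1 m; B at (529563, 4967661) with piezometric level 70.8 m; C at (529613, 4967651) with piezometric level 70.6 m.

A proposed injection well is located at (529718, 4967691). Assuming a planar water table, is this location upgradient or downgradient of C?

upgradient

With h = a·x + b·y + c and A as origin, the differences give:
  40·a + (-20)·b = -0.3
  90·a + (-30)·b = -0.5
Eliminate b (×(-30) and ×(-20), subtract): 600·a = -1.00 → a = ∂h/∂x = -0.001667
Back-substitute: b = ∂h/∂y = +0.01167.
Head at (529718, 4967691) = 71.1 + (-0.001667)·(195) + (+0.01167)·(10) = 70.89 m.
That is higher than the 70.6 m at C, so the point is upgradient.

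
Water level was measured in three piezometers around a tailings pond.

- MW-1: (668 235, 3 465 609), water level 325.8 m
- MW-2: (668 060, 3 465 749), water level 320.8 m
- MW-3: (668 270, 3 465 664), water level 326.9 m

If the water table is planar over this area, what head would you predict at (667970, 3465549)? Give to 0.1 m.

Differences from MW-1: to MW-2 (Δx, Δy, Δh) = (-175, 140, -5.0); to MW-3 = (35, 55, +1.1).
Determinant of the coordinate differences = (-175)·55 − 35·140 = -14525.
∂h/∂x = [(-5.0)·55 − (+1.1)·140] / -14525 = +0.02954
∂h/∂y = [(-175)·(+1.1) − 35·(-5.0)] / -14525 = +0.001205
h(667970, 3465549) = 325.8 + (+0.02954)·(-265) + (+0.001205)·(-60) = 325.8 -7.827 -0.072 = 317.901 m.

317.9 m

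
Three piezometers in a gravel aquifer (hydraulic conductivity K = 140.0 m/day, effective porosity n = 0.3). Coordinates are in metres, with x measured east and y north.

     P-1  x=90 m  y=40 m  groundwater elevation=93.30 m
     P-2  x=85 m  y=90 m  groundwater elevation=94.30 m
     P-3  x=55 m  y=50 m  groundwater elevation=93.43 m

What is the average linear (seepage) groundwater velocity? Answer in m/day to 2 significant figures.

9.5 m/day

Differences from P-1: to P-2 (Δx, Δy, Δh) = (-5, 50, +1.00); to P-3 = (-35, 10, +0.13).
Solve a·Δx + b·Δy = Δh: det = (-5)·10 − (-35)·50 = 1700.
∂h/∂x = [(+1.00)·10 − (+0.13)·50] / 1700 = +0.002059
∂h/∂y = [(-5)·(+0.13) − (-35)·(+1.00)] / 1700 = +0.02021
|∇h| = √(0.002059² + 0.02021²) = 0.02031
Seepage velocity v = K·i/n = 140.0 × 0.02031 / 0.3 = 9.478 m/day.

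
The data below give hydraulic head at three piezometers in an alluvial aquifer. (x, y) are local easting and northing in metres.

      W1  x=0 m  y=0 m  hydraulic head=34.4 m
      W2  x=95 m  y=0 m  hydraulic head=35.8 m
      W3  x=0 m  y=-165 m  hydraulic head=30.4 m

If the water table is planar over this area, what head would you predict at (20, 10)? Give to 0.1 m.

∂h/∂x = (35.8 − 34.4) / (95 − 0) = +0.01474
∂h/∂y = (30.4 − 34.4) / (-165 − 0) = +0.02424
h(20, 10) = 34.4 + (+0.01474)·(20) + (+0.02424)·(10) = 34.4 +0.295 +0.242 = 34.937 m.

34.9 m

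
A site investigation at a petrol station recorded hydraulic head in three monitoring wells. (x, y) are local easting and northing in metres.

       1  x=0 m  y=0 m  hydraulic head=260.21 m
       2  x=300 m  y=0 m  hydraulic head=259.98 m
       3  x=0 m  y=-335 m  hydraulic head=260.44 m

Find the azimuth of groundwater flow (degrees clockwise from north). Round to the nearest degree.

∂h/∂x = (259.98 − 260.21) / (300 − 0) = -0.0007667
∂h/∂y = (260.44 − 260.21) / (-335 − 0) = -0.0006866
Flow direction (−∇h) has components (+0.0007667 E, +0.0006866 N).
Azimuth = atan2(E, N) = atan2(+0.0007667, +0.0006866) = 48.2° ≈ 048°.

048°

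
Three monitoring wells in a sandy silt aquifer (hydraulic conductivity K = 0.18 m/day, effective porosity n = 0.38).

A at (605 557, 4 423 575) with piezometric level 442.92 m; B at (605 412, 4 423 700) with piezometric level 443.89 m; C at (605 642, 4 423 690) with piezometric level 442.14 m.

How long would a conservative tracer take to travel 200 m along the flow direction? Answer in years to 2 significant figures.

Taking A as reference: B−A = (-145, 125, +0.97); C−A = (85, 115, -0.78).
Determinant of the coordinate differences = (-145)·115 − 85·125 = -27300.
∂h/∂x = [(+0.97)·115 − (-0.78)·125] / -27300 = -0.007658
∂h/∂y = [(-145)·(-0.78) − 85·(+0.97)] / -27300 = -0.001123
|∇h| = √(-0.007658² + -0.001123²) = 0.00774
Seepage velocity v = K·i/n = 0.18 × 0.00774 / 0.38 = 0.003666 m/day.
t = 200 / 0.003666 = 5.456e+04 days = 149 years.

150 years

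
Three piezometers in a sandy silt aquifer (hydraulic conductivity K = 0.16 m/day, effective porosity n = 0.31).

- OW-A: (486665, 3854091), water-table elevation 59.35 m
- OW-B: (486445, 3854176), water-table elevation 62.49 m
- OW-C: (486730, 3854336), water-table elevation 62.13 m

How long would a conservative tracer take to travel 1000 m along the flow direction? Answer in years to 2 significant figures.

Three-point gradient (reference OW-A): Δ to OW-B = (-220, 85, +3.14), Δ to OW-C = (65, 245, +2.78).
∂h/∂x = -0.008969, ∂h/∂y = +0.01373 (det = -59425).
|∇h| = √(-0.008969² + 0.01373²) = 0.0164
Seepage velocity v = K·i/n = 0.16 × 0.0164 / 0.31 = 0.008465 m/day.
t = 1000 / 0.008465 = 1.181e+05 days = 323 years.

320 years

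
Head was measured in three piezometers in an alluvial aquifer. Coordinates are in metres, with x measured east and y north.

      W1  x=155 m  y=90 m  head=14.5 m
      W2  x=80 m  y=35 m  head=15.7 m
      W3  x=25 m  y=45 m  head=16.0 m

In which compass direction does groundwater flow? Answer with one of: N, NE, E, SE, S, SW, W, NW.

NE

Differences from W1: to W2 (Δx, Δy, Δh) = (-75, -55, +1.2); to W3 = (-130, -45, +1.5).
Solve a·Δx + b·Δy = Δh: det = (-75)·(-45) − (-130)·(-55) = -3775.
∂h/∂x = [(+1.2)·(-45) − (+1.5)·(-55)] / -3775 = -0.007550
∂h/∂y = [(-75)·(+1.5) − (-130)·(+1.2)] / -3775 = -0.01152
Flow = −∇h = (+0.007550 east, +0.01152 north), which points northeast.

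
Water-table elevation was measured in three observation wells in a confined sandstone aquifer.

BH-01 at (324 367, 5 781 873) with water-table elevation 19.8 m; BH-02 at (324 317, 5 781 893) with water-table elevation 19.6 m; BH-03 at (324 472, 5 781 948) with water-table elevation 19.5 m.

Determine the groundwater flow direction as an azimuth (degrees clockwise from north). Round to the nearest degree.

Taking BH-01 as reference: BH-02−BH-01 = (-50, 20, -0.2); BH-03−BH-01 = (105, 75, -0.3).
Determinant of the coordinate differences = (-50)·75 − 105·20 = -5850.
∂h/∂x = [(-0.2)·75 − (-0.3)·20] / -5850 = +0.001538
∂h/∂y = [(-50)·(-0.3) − 105·(-0.2)] / -5850 = -0.006154
Flow direction (−∇h) has components (-0.001538 E, +0.006154 N).
Azimuth = atan2(E, N) = atan2(-0.001538, +0.006154) = 346.0° ≈ 346°.

346°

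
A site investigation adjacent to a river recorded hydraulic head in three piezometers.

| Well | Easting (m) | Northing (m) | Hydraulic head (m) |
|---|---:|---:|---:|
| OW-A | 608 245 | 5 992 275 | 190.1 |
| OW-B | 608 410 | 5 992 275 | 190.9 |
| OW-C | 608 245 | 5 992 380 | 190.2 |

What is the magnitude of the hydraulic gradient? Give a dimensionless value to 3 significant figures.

∂h/∂x = (190.9 − 190.1) / (608410 − 608245) = +0.004848
∂h/∂y = (190.2 − 190.1) / (5992380 − 5992275) = +0.0009524
|∇h| = √(0.004848² + 0.0009524²) = 0.004941

0.00494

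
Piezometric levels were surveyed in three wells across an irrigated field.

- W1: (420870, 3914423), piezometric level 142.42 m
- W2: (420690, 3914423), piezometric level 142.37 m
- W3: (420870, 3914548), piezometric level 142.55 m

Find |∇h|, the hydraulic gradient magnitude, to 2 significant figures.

∂h/∂x = (142.37 − 142.42) / (420690 − 420870) = +0.0002778
∂h/∂y = (142.55 − 142.42) / (3914548 − 3914423) = +0.001040
|∇h| = √(0.0002778² + 0.001040²) = 0.001076

0.0011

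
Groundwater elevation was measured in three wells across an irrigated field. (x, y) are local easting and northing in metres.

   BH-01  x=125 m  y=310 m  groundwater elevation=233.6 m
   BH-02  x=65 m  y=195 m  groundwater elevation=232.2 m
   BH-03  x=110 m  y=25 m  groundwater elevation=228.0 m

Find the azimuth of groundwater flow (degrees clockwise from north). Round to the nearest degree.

Taking BH-01 as reference: BH-02−BH-01 = (-60, -115, -1.4); BH-03−BH-01 = (-15, -285, -5.6).
Solve a·Δx + b·Δy = Δh: det = (-60)·(-285) − (-15)·(-115) = 15375.
∂h/∂x = [(-1.4)·(-285) − (-5.6)·(-115)] / 15375 = -0.01593
∂h/∂y = [(-60)·(-5.6) − (-15)·(-1.4)] / 15375 = +0.02049
Flow direction (−∇h) has components (+0.01593 E, -0.02049 N).
Azimuth = atan2(E, N) = atan2(+0.01593, -0.02049) = 142.1° ≈ 142°.

142°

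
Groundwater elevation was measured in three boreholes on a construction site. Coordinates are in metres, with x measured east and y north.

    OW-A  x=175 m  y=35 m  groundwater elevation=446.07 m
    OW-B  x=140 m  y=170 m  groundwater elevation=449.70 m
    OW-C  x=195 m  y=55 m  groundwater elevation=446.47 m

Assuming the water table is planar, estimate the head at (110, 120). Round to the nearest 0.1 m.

Differences from OW-A: to OW-B (Δx, Δy, Δh) = (-35, 135, +3.63); to OW-C = (20, 20, +0.40).
Solve a·Δx + b·Δy = Δh: det = (-35)·20 − 20·135 = -3400.
∂h/∂x = [(+3.63)·20 − (+0.40)·135] / -3400 = -0.005471
∂h/∂y = [(-35)·(+0.40) − 20·(+3.63)] / -3400 = +0.02547
h(110, 120) = 446.07 + (-0.005471)·(-65) + (+0.02547)·(85) = 446.07 +0.356 +2.165 = 448.591 m.

448.6 m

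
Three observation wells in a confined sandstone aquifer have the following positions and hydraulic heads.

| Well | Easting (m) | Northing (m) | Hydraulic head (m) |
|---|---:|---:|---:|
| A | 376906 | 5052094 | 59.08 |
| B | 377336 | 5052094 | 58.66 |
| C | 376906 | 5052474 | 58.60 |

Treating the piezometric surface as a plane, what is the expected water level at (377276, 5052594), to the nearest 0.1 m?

58.1 m

∂h/∂x = (58.66 − 59.08) / (377336 − 376906) = -0.0009767
∂h/∂y = (58.60 − 59.08) / (5052474 − 5052094) = -0.001263
h(377276, 5052594) = 59.08 + (-0.0009767)·(370) + (-0.001263)·(500) = 59.08 -0.361 -0.632 = 58.087 m.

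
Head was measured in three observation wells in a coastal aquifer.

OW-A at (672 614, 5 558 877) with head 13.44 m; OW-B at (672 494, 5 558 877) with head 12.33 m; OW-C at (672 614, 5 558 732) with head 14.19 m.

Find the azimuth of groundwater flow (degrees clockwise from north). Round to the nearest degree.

299°

∂h/∂x = (12.33 − 13.44) / (672494 − 672614) = +0.009250
∂h/∂y = (14.19 − 13.44) / (5558732 − 5558877) = -0.005172
Flow direction (−∇h) has components (-0.009250 E, +0.005172 N).
Azimuth = atan2(E, N) = atan2(-0.009250, +0.005172) = 299.2° ≈ 299°.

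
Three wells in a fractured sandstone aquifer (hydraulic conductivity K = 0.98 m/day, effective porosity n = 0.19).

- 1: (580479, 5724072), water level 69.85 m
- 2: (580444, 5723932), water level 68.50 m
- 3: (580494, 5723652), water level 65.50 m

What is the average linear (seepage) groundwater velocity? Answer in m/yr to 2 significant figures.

With h = a·x + b·y + c and 1 as origin, the differences give:
  (-35)·a + (-140)·b = -1.35
  15·a + (-420)·b = -4.35
Eliminate b (×(-420) and ×(-140), subtract): 16800·a = -42.000 → a = ∂h/∂x = -0.002500
Back-substitute: b = ∂h/∂y = +0.01027.
|∇h| = √(-0.002500² + 0.01027²) = 0.01057
Seepage velocity v = K·i/n = 0.98 × 0.01057 / 0.19 = 0.05452 m/day = 19.91 m/yr.

20 m/yr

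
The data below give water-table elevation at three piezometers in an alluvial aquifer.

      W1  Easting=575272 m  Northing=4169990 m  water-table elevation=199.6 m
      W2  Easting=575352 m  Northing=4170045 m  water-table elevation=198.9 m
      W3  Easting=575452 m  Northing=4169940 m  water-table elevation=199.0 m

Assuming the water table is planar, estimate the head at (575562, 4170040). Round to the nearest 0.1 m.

197.9 m

Differences from W1: to W2 (Δx, Δy, Δh) = (80, 55, -0.7); to W3 = (180, -50, -0.6).
Determinant of the coordinate differences = 80·(-50) − 180·55 = -13900.
∂h/∂x = [(-0.7)·(-50) − (-0.6)·55] / -13900 = -0.004892
∂h/∂y = [80·(-0.6) − 180·(-0.7)] / -13900 = -0.005612
h(575562, 4170040) = 199.6 + (-0.004892)·(290) + (-0.005612)·(50) = 199.6 -1.419 -0.281 = 197.901 m.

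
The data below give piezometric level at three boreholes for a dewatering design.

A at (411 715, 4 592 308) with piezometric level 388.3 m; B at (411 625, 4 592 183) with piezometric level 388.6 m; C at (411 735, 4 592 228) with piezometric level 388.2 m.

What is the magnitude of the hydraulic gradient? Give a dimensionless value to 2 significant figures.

0.0038

With h = a·x + b·y + c and A as origin, the differences give:
  (-90)·a + (-125)·b = +0.3
  20·a + (-80)·b = -0.1
Eliminate b (×(-80) and ×(-125), subtract): 9700·a = -36.50 → a = ∂h/∂x = -0.003763
Back-substitute: b = ∂h/∂y = +0.0003093.
|∇h| = √(-0.003763² + 0.0003093²) = 0.003776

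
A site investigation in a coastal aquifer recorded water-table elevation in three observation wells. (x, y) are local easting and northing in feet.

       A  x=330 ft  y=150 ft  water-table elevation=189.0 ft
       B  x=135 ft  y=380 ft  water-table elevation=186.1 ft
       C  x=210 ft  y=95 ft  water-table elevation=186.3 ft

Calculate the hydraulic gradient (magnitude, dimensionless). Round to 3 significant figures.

Taking A as reference: B−A = (-195, 230, -2.9); C−A = (-120, -55, -2.7).
Determinant of the coordinate differences = (-195)·(-55) − (-120)·230 = 38325.
∂h/∂x = [(-2.9)·(-55) − (-2.7)·230] / 38325 = +0.02037
∂h/∂y = [(-195)·(-2.7) − (-120)·(-2.9)] / 38325 = +0.004658
|∇h| = √(0.02037² + 0.004658²) = 0.0209

0.0209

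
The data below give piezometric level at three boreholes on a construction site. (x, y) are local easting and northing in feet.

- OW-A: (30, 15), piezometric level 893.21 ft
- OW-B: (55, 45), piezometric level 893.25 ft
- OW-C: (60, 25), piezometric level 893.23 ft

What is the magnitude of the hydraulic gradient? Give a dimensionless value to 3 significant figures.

0.00112

With h = a·x + b·y + c and OW-A as origin, the differences give:
  25·a + 30·b = +0.04
  30·a + 10·b = +0.02
Eliminate b (×10 and ×30, subtract): -650·a = -0.200 → a = ∂h/∂x = +0.0003077
Back-substitute: b = ∂h/∂y = +0.001077.
|∇h| = √(0.0003077² + 0.001077²) = 0.00112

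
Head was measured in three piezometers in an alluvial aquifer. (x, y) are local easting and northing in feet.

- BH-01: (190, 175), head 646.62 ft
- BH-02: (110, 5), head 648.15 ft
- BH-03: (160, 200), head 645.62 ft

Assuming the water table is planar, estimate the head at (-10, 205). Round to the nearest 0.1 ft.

642.4 ft

Taking BH-01 as reference: BH-02−BH-01 = (-80, -170, +1.53); BH-03−BH-01 = (-30, 25, -1.00).
Solve a·Δx + b·Δy = Δh: det = (-80)·25 − (-30)·(-170) = -7100.
∂h/∂x = [(+1.53)·25 − (-1.00)·(-170)] / -7100 = +0.01856
∂h/∂y = [(-80)·(-1.00) − (-30)·(+1.53)] / -7100 = -0.01773
h(-10, 205) = 646.62 + (+0.01856)·(-200) + (-0.01773)·(30) = 646.62 -3.711 -0.532 = 642.377 ft.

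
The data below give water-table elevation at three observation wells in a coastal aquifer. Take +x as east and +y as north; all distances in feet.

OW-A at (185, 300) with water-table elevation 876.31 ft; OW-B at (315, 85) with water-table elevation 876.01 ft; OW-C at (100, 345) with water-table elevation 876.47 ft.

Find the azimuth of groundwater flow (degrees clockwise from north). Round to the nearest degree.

103°

Differences from OW-A: to OW-B (Δx, Δy, Δh) = (130, -215, -0.30); to OW-C = (-85, 45, +0.16).
Solve a·Δx + b·Δy = Δh: det = 130·45 − (-85)·(-215) = -12425.
∂h/∂x = [(-0.30)·45 − (+0.16)·(-215)] / -12425 = -0.001682
∂h/∂y = [130·(+0.16) − (-85)·(-0.30)] / -12425 = +0.0003783
Flow direction (−∇h) has components (+0.001682 E, -0.0003783 N).
Azimuth = atan2(E, N) = atan2(+0.001682, -0.0003783) = 102.7° ≈ 103°.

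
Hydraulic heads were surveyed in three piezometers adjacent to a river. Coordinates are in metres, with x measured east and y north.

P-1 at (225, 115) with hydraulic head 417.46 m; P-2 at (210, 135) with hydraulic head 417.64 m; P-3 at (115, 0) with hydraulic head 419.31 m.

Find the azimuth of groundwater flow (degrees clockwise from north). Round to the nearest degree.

Three-point gradient (reference P-1): Δ to P-2 = (-15, 20, +0.18), Δ to P-3 = (-110, -115, +1.85).
∂h/∂x = -0.01470, ∂h/∂y = -0.002025 (det = 3925).
Flow direction (−∇h) has components (+0.01470 E, +0.002025 N).
Azimuth = atan2(E, N) = atan2(+0.01470, +0.002025) = 82.2° ≈ 082°.

082°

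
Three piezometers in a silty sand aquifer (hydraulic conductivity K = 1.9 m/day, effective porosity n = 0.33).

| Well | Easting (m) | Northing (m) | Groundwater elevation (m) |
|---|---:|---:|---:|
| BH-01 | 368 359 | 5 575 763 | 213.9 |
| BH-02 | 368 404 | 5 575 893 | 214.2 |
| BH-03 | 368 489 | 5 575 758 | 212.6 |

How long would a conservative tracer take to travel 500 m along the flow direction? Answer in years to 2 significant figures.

Differences from BH-01: to BH-02 (Δx, Δy, Δh) = (45, 130, +0.3); to BH-03 = (130, -5, -1.3).
Determinant of the coordinate differences = 45·(-5) − 130·130 = -17125.
∂h/∂x = [(+0.3)·(-5) − (-1.3)·130] / -17125 = -0.009781
∂h/∂y = [45·(-1.3) − 130·(+0.3)] / -17125 = +0.005693
|∇h| = √(-0.009781² + 0.005693²) = 0.01132
Seepage velocity v = K·i/n = 1.9 × 0.01132 / 0.33 = 0.06518 m/day.
t = 500 / 0.06518 = 7671 days = 21 years.

21 years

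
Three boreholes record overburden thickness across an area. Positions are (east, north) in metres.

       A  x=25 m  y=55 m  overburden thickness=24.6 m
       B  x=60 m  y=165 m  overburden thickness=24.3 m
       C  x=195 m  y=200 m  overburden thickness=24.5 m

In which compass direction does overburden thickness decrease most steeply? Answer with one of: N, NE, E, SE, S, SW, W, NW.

Differences from A: to B (Δx, Δy, Δh) = (35, 110, -0.3); to C = (170, 145, -0.1).
Determinant of the coordinate differences = 35·145 − 170·110 = -13625.
∂d/∂x = [(-0.3)·145 − (-0.1)·110] / -13625 = +0.002385
∂d/∂y = [35·(-0.1) − 170·(-0.3)] / -13625 = -0.003486
Steepest decrease is along −∇f = (-0.002385 E, +0.003486 N) → northwest.

NW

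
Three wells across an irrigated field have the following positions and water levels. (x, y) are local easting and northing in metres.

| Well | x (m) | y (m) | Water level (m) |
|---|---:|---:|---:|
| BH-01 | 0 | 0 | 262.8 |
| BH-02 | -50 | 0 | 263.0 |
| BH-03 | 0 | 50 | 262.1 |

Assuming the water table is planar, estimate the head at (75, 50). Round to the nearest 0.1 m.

∂h/∂x = (263.0 − 262.8) / (-50 − 0) = -0.004000
∂h/∂y = (262.1 − 262.8) / (50 − 0) = -0.01400
h(75, 50) = 262.8 + (-0.004000)·(75) + (-0.01400)·(50) = 262.8 -0.300 -0.700 = 261.800 m.

261.8 m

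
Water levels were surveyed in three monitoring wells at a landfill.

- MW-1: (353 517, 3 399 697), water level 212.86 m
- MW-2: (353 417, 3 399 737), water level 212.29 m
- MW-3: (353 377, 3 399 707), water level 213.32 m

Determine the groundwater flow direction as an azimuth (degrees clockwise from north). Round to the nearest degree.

Differences from MW-1: to MW-2 (Δx, Δy, Δh) = (-100, 40, -0.57); to MW-3 = (-140, 10, +0.46).
Solve a·Δx + b·Δy = Δh: det = (-100)·10 − (-140)·40 = 4600.
∂h/∂x = [(-0.57)·10 − (+0.46)·40] / 4600 = -0.005239
∂h/∂y = [(-100)·(+0.46) − (-140)·(-0.57)] / 4600 = -0.02735
Flow direction (−∇h) has components (+0.005239 E, +0.02735 N).
Azimuth = atan2(E, N) = atan2(+0.005239, +0.02735) = 10.8° ≈ 011°.

011°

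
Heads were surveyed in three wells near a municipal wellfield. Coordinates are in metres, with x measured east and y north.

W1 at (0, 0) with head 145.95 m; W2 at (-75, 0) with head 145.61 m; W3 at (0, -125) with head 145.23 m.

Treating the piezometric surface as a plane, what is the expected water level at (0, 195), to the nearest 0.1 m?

147.1 m

∂h/∂x = (145.61 − 145.95) / (-75 − 0) = +0.004533
∂h/∂y = (145.23 − 145.95) / (-125 − 0) = +0.005760
h(0, 195) = 145.95 + (+0.004533)·(0) + (+0.005760)·(195) = 145.95 +0.000 +1.123 = 147.073 m.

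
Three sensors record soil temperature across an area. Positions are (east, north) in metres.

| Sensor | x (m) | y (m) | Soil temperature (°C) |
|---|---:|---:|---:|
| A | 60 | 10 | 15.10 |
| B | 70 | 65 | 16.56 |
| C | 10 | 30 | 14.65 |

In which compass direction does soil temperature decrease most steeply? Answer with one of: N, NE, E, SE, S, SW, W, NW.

SW

Differences from A: to B (Δx, Δy, Δh) = (10, 55, +1.46); to C = (-50, 20, -0.45).
Solve a·Δx + b·Δy = ΔT: det = 10·20 − (-50)·55 = 2950.
∂T/∂x = [(+1.46)·20 − (-0.45)·55] / 2950 = +0.01829
∂T/∂y = [10·(-0.45) − (-50)·(+1.46)] / 2950 = +0.02322
Steepest decrease is along −∇f = (-0.01829 E, -0.02322 N) → southwest.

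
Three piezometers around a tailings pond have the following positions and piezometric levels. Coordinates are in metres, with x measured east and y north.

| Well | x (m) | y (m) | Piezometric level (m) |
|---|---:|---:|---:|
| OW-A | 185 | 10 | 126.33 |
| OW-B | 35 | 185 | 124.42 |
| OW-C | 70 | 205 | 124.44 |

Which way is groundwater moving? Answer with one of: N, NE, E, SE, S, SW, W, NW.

NW

Three-point gradient (reference OW-A): Δ to OW-B = (-150, 175, -1.91), Δ to OW-C = (-115, 195, -1.89).
∂h/∂x = +0.004570, ∂h/∂y = -0.006997 (det = -9125).
Flow = −∇h = (-0.004570 east, +0.006997 north), which points northwest.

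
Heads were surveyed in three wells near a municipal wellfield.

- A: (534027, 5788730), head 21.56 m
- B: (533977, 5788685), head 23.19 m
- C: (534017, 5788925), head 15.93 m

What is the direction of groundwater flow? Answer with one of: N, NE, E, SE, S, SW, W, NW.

N

Taking A as reference: B−A = (-50, -45, +1.63); C−A = (-10, 195, -5.63).
Solve a·Δx + b·Δy = Δh: det = (-50)·195 − (-10)·(-45) = -10200.
∂h/∂x = [(+1.63)·195 − (-5.63)·(-45)] / -10200 = -0.006324
∂h/∂y = [(-50)·(-5.63) − (-10)·(+1.63)] / -10200 = -0.02920
Flow = −∇h = (+0.006324 east, +0.02920 north), which points north.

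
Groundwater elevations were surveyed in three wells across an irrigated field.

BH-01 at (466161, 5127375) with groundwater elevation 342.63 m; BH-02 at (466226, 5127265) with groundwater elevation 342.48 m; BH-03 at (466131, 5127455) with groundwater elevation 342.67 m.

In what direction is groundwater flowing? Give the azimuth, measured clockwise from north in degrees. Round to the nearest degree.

Differences from BH-01: to BH-02 (Δx, Δy, Δh) = (65, -110, -0.15); to BH-03 = (-30, 80, +0.04).
Solve a·Δx + b·Δy = Δh: det = 65·80 − (-30)·(-110) = 1900.
∂h/∂x = [(-0.15)·80 − (+0.04)·(-110)] / 1900 = -0.004000
∂h/∂y = [65·(+0.04) − (-30)·(-0.15)] / 1900 = -0.0010000
Flow direction (−∇h) has components (+0.004000 E, +0.0010000 N).
Azimuth = atan2(E, N) = atan2(+0.004000, +0.0010000) = 76.0° ≈ 076°.

076°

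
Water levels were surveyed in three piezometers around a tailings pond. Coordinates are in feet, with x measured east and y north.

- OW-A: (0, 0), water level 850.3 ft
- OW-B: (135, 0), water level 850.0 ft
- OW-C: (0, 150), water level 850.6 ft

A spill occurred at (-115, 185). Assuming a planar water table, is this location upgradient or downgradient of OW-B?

∂h/∂x = (850.0 − 850.3) / (135 − 0) = -0.002222
∂h/∂y = (850.6 − 850.3) / (150 − 0) = +0.002000
Head at (-115, 185) = 850.3 + (-0.002222)·(-115) + (+0.002000)·(185) = 850.93 ft.
That is higher than the 850.0 ft at OW-B, so the point is upgradient.

upgradient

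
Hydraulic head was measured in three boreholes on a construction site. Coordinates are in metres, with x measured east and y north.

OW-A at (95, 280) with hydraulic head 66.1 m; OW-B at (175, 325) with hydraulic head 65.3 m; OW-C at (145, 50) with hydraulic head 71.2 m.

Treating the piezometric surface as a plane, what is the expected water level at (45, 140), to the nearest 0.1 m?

Taking OW-A as reference: OW-B−OW-A = (80, 45, -0.8); OW-C−OW-A = (50, -230, +5.1).
Solve a·Δx + b·Δy = Δh: det = 80·(-230) − 50·45 = -20650.
∂h/∂x = [(-0.8)·(-230) − (+5.1)·45] / -20650 = +0.002203
∂h/∂y = [80·(+5.1) − 50·(-0.8)] / -20650 = -0.02169
h(45, 140) = 66.1 + (+0.002203)·(-50) + (-0.02169)·(-140) = 66.1 -0.110 +3.037 = 69.027 m.

69.0 m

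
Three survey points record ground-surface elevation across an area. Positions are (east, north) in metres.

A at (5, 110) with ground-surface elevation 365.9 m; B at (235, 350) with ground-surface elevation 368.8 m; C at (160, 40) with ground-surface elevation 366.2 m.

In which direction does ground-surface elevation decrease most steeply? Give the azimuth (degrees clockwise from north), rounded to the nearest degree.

216°

Taking A as reference: B−A = (230, 240, +2.9); C−A = (155, -70, +0.3).
Determinant of the coordinate differences = 230·(-70) − 155·240 = -53300.
∂z/∂x = [(+2.9)·(-70) − (+0.3)·240] / -53300 = +0.005159
∂z/∂y = [230·(+0.3) − 155·(+2.9)] / -53300 = +0.007139
Steepest decrease is along −∇f: components (-0.005159 E, -0.007139 N).
Azimuth = atan2(-0.005159, -0.007139) = 215.9° ≈ 216°.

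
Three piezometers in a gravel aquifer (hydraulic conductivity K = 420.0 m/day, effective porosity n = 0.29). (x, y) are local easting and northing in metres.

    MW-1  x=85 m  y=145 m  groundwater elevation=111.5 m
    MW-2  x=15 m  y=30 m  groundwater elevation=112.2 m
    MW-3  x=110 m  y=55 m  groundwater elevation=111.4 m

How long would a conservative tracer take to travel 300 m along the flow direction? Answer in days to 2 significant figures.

With h = a·x + b·y + c and MW-1 as origin, the differences give:
  (-70)·a + (-115)·b = +0.7
  25·a + (-90)·b = -0.1
Eliminate b (×(-90) and ×(-115), subtract): 9175·a = -74.50 → a = ∂h/∂x = -0.008120
Back-substitute: b = ∂h/∂y = -0.001144.
|∇h| = √(-0.008120² + -0.001144²) = 0.0082
Seepage velocity v = K·i/n = 420.0 × 0.0082 / 0.29 = 11.88 m/day.
t = 300 / 11.88 = 25.25 days.

25 days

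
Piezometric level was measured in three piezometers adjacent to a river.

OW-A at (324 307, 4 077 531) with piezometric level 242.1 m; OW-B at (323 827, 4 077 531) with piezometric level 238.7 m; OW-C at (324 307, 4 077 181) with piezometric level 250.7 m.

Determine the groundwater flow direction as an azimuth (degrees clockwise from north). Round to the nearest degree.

∂h/∂x = (238.7 − 242.1) / (323827 − 324307) = +0.007083
∂h/∂y = (250.7 − 242.1) / (4077181 − 4077531) = -0.02457
Flow direction (−∇h) has components (-0.007083 E, +0.02457 N).
Azimuth = atan2(E, N) = atan2(-0.007083, +0.02457) = 343.9° ≈ 344°.

344°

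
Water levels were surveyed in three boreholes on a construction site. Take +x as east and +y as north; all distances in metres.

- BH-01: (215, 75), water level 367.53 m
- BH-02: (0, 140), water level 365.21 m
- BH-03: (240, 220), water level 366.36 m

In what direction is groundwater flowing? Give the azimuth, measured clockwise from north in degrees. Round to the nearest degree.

With h = a·x + b·y + c and BH-01 as origin, the differences give:
  (-215)·a + 65·b = -2.32
  25·a + 145·b = -1.17
Eliminate b (×145 and ×65, subtract): -32800·a = -260.350 → a = ∂h/∂x = +0.007938
Back-substitute: b = ∂h/∂y = -0.009437.
Flow direction (−∇h) has components (-0.007938 E, +0.009437 N).
Azimuth = atan2(E, N) = atan2(-0.007938, +0.009437) = 319.9° ≈ 320°.

320°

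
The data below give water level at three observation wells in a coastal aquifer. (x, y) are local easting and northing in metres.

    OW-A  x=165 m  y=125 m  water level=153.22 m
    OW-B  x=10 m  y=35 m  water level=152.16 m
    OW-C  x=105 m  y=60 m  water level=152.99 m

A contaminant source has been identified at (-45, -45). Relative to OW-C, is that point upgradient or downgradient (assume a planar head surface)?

With h = a·x + b·y + c and OW-A as origin, the differences give:
  (-155)·a + (-90)·b = -1.06
  (-60)·a + (-65)·b = -0.23
Eliminate b (×(-65) and ×(-90), subtract): 4675·a = 48.200 → a = ∂h/∂x = +0.01031
Back-substitute: b = ∂h/∂y = -0.005979.
Head at (-45, -45) = 153.22 + (+0.01031)·(-210) + (-0.005979)·(-170) = 152.07 m.
That is lower than the 152.99 m at OW-C, so the point is downgradient.

downgradient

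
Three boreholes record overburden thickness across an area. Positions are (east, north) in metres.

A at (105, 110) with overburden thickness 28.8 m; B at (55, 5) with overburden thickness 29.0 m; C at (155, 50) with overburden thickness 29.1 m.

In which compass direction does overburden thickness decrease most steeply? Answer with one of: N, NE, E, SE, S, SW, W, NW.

NW

With d = a·x + b·y + c and A as origin, the differences give:
  (-50)·a + (-105)·b = +0.2
  50·a + (-60)·b = +0.3
Eliminate b (×(-60) and ×(-105), subtract): 8250·a = 19.50 → a = ∂d/∂x = +0.002364
Back-substitute: b = ∂d/∂y = -0.003030.
Steepest decrease is along −∇f = (-0.002364 E, +0.003030 N) → northwest.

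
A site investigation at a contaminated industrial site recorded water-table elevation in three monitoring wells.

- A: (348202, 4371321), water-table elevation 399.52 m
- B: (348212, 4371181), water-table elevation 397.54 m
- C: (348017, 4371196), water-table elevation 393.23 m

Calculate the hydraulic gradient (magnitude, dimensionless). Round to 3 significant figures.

Differences from A: to B (Δx, Δy, Δh) = (10, -140, -1.98); to C = (-185, -125, -6.29).
Determinant of the coordinate differences = 10·(-125) − (-185)·(-140) = -27150.
∂h/∂x = [(-1.98)·(-125) − (-6.29)·(-140)] / -27150 = +0.02332
∂h/∂y = [10·(-6.29) − (-185)·(-1.98)] / -27150 = +0.01581
|∇h| = √(0.02332² + 0.01581²) = 0.02817

0.0282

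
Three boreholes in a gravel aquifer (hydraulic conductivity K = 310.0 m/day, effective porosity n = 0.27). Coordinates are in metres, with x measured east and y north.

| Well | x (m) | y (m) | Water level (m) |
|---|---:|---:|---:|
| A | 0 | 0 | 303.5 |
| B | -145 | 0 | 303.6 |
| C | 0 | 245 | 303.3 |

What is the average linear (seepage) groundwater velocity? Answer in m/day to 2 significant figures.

∂h/∂x = (303.6 − 303.5) / (-145 − 0) = -0.0006897
∂h/∂y = (303.3 − 303.5) / (245 − 0) = -0.0008163
|∇h| = √(-0.0006897² + -0.0008163²) = 0.001069
Seepage velocity v = K·i/n = 310.0 × 0.001069 / 0.27 = 1.227 m/day.

1.2 m/day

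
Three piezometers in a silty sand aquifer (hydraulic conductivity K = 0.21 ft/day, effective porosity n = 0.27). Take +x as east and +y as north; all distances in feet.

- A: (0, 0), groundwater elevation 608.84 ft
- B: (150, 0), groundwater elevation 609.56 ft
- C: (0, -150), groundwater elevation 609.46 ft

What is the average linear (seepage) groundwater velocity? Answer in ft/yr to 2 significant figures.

∂h/∂x = (609.56 − 608.84) / (150 − 0) = +0.004800
∂h/∂y = (609.46 − 608.84) / (-150 − 0) = -0.004133
|∇h| = √(0.004800² + -0.004133²) = 0.006334
Seepage velocity v = K·i/n = 0.21 × 0.006334 / 0.27 = 0.004926 ft/day = 1.799 ft/yr.

1.8 ft/yr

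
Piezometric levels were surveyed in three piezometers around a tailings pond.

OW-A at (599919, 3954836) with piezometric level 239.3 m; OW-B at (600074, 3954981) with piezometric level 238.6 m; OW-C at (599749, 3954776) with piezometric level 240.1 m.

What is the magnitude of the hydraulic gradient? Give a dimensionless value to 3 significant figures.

0.00483

With h = a·x + b·y + c and OW-A as origin, the differences give:
  155·a + 145·b = -0.7
  (-170)·a + (-60)·b = +0.8
Eliminate b (×(-60) and ×145, subtract): 15350·a = -74.00 → a = ∂h/∂x = -0.004821
Back-substitute: b = ∂h/∂y = +0.0003257.
|∇h| = √(-0.004821² + 0.0003257²) = 0.004832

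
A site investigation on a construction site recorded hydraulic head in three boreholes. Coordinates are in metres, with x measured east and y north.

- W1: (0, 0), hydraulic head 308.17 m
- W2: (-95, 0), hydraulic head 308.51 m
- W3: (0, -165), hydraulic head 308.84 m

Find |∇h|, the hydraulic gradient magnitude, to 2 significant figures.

0.0054

∂h/∂x = (308.51 − 308.17) / (-95 − 0) = -0.003579
∂h/∂y = (308.84 − 308.17) / (-165 − 0) = -0.004061
|∇h| = √(-0.003579² + -0.004061²) = 0.005413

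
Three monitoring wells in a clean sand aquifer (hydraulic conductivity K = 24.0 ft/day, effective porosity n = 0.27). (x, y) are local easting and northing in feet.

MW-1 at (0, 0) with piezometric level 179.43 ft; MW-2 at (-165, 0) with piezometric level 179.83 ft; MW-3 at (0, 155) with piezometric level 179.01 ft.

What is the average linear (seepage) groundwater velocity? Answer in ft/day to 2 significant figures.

∂h/∂x = (179.83 − 179.43) / (-165 − 0) = -0.002424
∂h/∂y = (179.01 − 179.43) / (155 − 0) = -0.002710
|∇h| = √(-0.002424² + -0.002710²) = 0.003636
Seepage velocity v = K·i/n = 24.0 × 0.003636 / 0.27 = 0.3232 ft/day.

0.32 ft/day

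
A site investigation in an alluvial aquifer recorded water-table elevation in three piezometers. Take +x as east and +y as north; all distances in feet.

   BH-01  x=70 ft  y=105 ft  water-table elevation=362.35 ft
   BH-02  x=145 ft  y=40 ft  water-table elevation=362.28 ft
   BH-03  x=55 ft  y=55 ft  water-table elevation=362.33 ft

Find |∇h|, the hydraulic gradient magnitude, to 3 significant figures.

With h = a·x + b·y + c and BH-01 as origin, the differences give:
  75·a + (-65)·b = -0.07
  (-15)·a + (-50)·b = -0.02
Eliminate b (×(-50) and ×(-65), subtract): -4725·a = 2.200 → a = ∂h/∂x = -0.0004656
Back-substitute: b = ∂h/∂y = +0.0005397.
|∇h| = √(-0.0004656² + 0.0005397²) = 0.0007128

0.000713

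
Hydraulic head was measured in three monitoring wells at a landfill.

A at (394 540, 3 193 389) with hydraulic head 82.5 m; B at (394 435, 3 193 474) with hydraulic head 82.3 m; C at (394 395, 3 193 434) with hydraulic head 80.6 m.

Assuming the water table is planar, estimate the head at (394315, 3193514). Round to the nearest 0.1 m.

With h = a·x + b·y + c and A as origin, the differences give:
  (-105)·a + 85·b = -0.2
  (-145)·a + 45·b = -1.9
Eliminate b (×45 and ×85, subtract): 7600·a = 152.50 → a = ∂h/∂x = +0.02007
Back-substitute: b = ∂h/∂y = +0.02243.
h(394315, 3193514) = 82.5 + (+0.02007)·(-225) + (+0.02243)·(125) = 82.5 -4.515 +2.804 = 80.789 m.

80.8 m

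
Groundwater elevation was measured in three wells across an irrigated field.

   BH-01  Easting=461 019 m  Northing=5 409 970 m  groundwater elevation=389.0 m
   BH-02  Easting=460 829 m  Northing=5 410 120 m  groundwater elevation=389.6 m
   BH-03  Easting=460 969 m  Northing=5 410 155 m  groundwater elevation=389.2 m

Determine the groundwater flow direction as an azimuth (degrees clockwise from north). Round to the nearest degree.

Taking BH-01 as reference: BH-02−BH-01 = (-190, 150, +0.6); BH-03−BH-01 = (-50, 185, +0.2).
Solve a·Δx + b·Δy = Δh: det = (-190)·185 − (-50)·150 = -27650.
∂h/∂x = [(+0.6)·185 − (+0.2)·150] / -27650 = -0.002929
∂h/∂y = [(-190)·(+0.2) − (-50)·(+0.6)] / -27650 = +0.0002893
Flow direction (−∇h) has components (+0.002929 E, -0.0002893 N).
Azimuth = atan2(E, N) = atan2(+0.002929, -0.0002893) = 95.6° ≈ 096°.

096°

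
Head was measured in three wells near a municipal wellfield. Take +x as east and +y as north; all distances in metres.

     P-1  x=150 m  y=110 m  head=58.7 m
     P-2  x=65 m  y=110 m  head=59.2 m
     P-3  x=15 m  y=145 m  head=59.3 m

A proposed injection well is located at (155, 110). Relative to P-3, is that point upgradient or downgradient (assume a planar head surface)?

downgradient

Differences from P-1: to P-2 (Δx, Δy, Δh) = (-85, 0, +0.5); to P-3 = (-135, 35, +0.6).
Determinant of the coordinate differences = (-85)·35 − (-135)·0 = -2975.
∂h/∂x = [(+0.5)·35 − (+0.6)·0] / -2975 = -0.005882
∂h/∂y = [(-85)·(+0.6) − (-135)·(+0.5)] / -2975 = -0.005546
Head at (155, 110) = 58.7 + (-0.005882)·(5) + (-0.005546)·(0) = 58.67 m.
That is lower than the 59.3 m at P-3, so the point is downgradient.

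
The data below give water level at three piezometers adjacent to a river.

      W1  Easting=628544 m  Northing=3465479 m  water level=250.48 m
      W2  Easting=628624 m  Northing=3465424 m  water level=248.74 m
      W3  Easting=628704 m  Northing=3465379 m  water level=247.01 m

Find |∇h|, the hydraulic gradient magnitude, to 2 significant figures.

0.021

Taking W1 as reference: W2−W1 = (80, -55, -1.74); W3−W1 = (160, -100, -3.47).
Determinant of the coordinate differences = 80·(-100) − 160·(-55) = 800.
∂h/∂x = [(-1.74)·(-100) − (-3.47)·(-55)] / 800 = -0.02106
∂h/∂y = [80·(-3.47) − 160·(-1.74)] / 800 = +0.0010000
|∇h| = √(-0.02106² + 0.0010000²) = 0.02108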